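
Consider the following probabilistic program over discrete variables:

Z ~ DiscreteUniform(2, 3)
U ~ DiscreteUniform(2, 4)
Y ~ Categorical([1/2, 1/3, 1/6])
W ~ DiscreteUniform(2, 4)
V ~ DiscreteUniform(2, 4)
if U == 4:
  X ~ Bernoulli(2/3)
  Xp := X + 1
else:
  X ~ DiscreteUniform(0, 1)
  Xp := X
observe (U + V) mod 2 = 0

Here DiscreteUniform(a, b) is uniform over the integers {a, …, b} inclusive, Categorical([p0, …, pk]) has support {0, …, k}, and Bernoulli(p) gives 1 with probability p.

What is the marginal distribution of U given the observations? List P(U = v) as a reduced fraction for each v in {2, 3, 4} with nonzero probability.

Enumerate traces; 180 have nonzero weight after conditioning:
  (Z=2, U=2, Y=0, W=2, V=2, X=0) weight 1/216
  (Z=2, U=2, Y=0, W=2, V=2, X=1) weight 1/216
  (Z=2, U=2, Y=0, W=2, V=4, X=0) weight 1/216
  (Z=2, U=2, Y=0, W=2, V=4, X=1) weight 1/216
  (Z=2, U=2, Y=0, W=3, V=2, X=0) weight 1/216
  (Z=2, U=2, Y=0, W=3, V=2, X=1) weight 1/216
  (Z=2, U=2, Y=0, W=3, V=4, X=0) weight 1/216
  (Z=2, U=2, Y=0, W=3, V=4, X=1) weight 1/216
  (Z=2, U=3, Y=0, W=2, V=3, X=0) weight 1/216
  (Z=2, U=4, Y=0, W=2, V=2, X=0) weight 1/324
  … 170 more
Group by U:
  weight(U=2) = 2/9
  weight(U=3) = 1/9
  weight(U=4) = 2/9
Total weight = 2/9 + 1/9 + 2/9 = 5/9
P(U=2 | obs) = 2/9 / 5/9 = 2/5
P(U=3 | obs) = 1/9 / 5/9 = 1/5
P(U=4 | obs) = 2/9 / 5/9 = 2/5

P(U=2) = 2/5, P(U=3) = 1/5, P(U=4) = 2/5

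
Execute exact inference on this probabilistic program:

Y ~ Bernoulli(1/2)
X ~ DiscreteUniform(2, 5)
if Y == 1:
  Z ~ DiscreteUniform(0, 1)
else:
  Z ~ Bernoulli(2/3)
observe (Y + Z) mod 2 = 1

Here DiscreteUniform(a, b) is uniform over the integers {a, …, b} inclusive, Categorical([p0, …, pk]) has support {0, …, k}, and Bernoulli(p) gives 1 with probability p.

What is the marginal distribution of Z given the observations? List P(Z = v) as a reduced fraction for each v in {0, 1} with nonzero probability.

Enumerate traces; 8 have nonzero weight after conditioning:
  (Y=0, X=2, Z=1) weight 1/12
  (Y=0, X=3, Z=1) weight 1/12
  (Y=0, X=4, Z=1) weight 1/12
  (Y=0, X=5, Z=1) weight 1/12
  (Y=1, X=2, Z=0) weight 1/16
  (Y=1, X=3, Z=0) weight 1/16
  (Y=1, X=4, Z=0) weight 1/16
  (Y=1, X=5, Z=0) weight 1/16
Group by Z:
  weight(Z=0) = 1/4
  weight(Z=1) = 1/3
Total weight = 1/4 + 1/3 = 7/12
P(Z=0 | obs) = 1/4 / 7/12 = 3/7
P(Z=1 | obs) = 1/3 / 7/12 = 4/7

P(Z=0) = 3/7, P(Z=1) = 4/7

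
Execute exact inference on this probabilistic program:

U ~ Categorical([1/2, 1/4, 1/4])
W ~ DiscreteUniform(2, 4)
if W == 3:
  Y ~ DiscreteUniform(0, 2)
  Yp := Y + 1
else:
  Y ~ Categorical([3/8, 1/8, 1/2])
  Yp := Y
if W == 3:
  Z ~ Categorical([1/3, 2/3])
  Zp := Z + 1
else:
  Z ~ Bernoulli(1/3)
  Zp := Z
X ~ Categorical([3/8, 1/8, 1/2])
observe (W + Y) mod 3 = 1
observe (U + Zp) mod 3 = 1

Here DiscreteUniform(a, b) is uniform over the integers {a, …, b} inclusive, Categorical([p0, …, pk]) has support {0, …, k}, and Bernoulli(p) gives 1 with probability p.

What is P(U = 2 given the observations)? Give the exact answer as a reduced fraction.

P(U = 2 | obs) = 4/29

Enumerate traces; 18 have nonzero weight after conditioning:
  (U=0, W=2, Y=2, Z=1, X=0) weight 1/96
  (U=0, W=2, Y=2, Z=1, X=1) weight 1/288
  (U=0, W=2, Y=2, Z=1, X=2) weight 1/72
  (U=0, W=3, Y=1, Z=0, X=0) weight 1/144
  (U=0, W=3, Y=1, Z=0, X=1) weight 1/432
  (U=0, W=3, Y=1, Z=0, X=2) weight 1/108
  (U=0, W=4, Y=0, Z=1, X=0) weight 1/128
  (U=0, W=4, Y=0, Z=1, X=1) weight 1/384
  (U=1, W=2, Y=2, Z=0, X=0) weight 1/96
  (U=2, W=3, Y=1, Z=1, X=0) weight 1/144
  … 8 more
Group by U:
  weight(U=0) = 29/432
  weight(U=1) = 7/144
  weight(U=2) = 1/54
Total weight = 29/432 + 7/144 + 1/54 = 29/216
P(U=0 | obs) = 29/432 / 29/216 = 1/2
P(U=1 | obs) = 7/144 / 29/216 = 21/58
P(U=2 | obs) = 1/54 / 29/216 = 4/29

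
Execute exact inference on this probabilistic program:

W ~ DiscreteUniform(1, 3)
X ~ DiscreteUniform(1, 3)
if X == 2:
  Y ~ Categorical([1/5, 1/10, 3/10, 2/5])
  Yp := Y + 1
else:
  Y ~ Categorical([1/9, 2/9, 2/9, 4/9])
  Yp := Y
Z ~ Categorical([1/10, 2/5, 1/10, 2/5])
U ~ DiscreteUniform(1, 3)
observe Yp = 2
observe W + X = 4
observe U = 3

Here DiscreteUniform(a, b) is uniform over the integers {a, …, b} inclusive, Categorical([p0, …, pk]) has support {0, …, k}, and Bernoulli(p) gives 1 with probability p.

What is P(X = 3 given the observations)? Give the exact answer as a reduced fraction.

Enumerate traces; 12 have nonzero weight after conditioning:
  (W=1, X=3, Y=2, Z=0, U=3) weight 1/1215
  (W=1, X=3, Y=2, Z=1, U=3) weight 4/1215
  (W=1, X=3, Y=2, Z=2, U=3) weight 1/1215
  (W=1, X=3, Y=2, Z=3, U=3) weight 4/1215
  (W=2, X=2, Y=1, Z=0, U=3) weight 1/2700
  (W=2, X=2, Y=1, Z=1, U=3) weight 1/675
  (W=2, X=2, Y=1, Z=2, U=3) weight 1/2700
  (W=2, X=2, Y=1, Z=3, U=3) weight 1/675
  (W=3, X=1, Y=2, Z=0, U=3) weight 1/1215
  … 3 more
Group by X:
  weight(X=1) = 2/243
  weight(X=2) = 1/270
  weight(X=3) = 2/243
Total weight = 2/243 + 1/270 + 2/243 = 49/2430
P(X=1 | obs) = 2/243 / 49/2430 = 20/49
P(X=2 | obs) = 1/270 / 49/2430 = 9/49
P(X=3 | obs) = 2/243 / 49/2430 = 20/49

P(X = 3 | obs) = 20/49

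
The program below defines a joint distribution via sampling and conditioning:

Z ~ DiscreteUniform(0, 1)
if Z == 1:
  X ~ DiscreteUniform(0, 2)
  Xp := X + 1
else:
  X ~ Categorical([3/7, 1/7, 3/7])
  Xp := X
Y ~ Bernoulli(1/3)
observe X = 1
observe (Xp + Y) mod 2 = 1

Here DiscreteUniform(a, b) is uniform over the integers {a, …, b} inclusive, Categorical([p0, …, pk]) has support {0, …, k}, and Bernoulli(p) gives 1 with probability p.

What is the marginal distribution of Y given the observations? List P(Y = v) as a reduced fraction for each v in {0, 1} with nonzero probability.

P(Y=0) = 6/13, P(Y=1) = 7/13

Enumerate traces; 2 have nonzero weight after conditioning:
  (Z=0, X=1, Y=0) weight 1/21
  (Z=1, X=1, Y=1) weight 1/18
Group by Y:
  weight(Y=0) = 1/21
  weight(Y=1) = 1/18
Total weight = 1/21 + 1/18 = 13/126
P(Y=0 | obs) = 1/21 / 13/126 = 6/13
P(Y=1 | obs) = 1/18 / 13/126 = 7/13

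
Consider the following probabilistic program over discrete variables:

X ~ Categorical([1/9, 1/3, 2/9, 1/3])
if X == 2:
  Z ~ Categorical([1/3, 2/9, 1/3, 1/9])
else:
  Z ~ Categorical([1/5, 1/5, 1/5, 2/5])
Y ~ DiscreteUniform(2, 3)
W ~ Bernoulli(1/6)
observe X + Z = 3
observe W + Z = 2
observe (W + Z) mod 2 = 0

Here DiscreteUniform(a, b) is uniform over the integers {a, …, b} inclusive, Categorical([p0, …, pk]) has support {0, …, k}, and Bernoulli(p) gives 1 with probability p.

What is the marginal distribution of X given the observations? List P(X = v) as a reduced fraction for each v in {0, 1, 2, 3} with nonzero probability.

P(X=1) = 27/31, P(X=2) = 4/31

Enumerate traces; 4 have nonzero weight after conditioning:
  (X=1, Z=2, Y=2, W=0) weight 1/36
  (X=1, Z=2, Y=3, W=0) weight 1/36
  (X=2, Z=1, Y=2, W=1) weight 1/243
  (X=2, Z=1, Y=3, W=1) weight 1/243
Group by X:
  weight(X=1) = 1/18
  weight(X=2) = 2/243
Total weight = 1/18 + 2/243 = 31/486
P(X=1 | obs) = 1/18 / 31/486 = 27/31
P(X=2 | obs) = 2/243 / 31/486 = 4/31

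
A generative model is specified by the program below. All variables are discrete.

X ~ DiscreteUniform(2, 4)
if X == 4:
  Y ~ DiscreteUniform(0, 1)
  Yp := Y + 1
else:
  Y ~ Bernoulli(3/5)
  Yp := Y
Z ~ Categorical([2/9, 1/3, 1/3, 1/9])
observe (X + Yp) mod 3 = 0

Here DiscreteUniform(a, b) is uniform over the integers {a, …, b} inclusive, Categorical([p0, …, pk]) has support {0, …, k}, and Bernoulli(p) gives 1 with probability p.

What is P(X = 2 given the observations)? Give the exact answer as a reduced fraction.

P(X = 2 | obs) = 2/5

Enumerate traces; 12 have nonzero weight after conditioning:
  (X=2, Y=1, Z=0) weight 2/45
  (X=2, Y=1, Z=1) weight 1/15
  (X=2, Y=1, Z=2) weight 1/15
  (X=2, Y=1, Z=3) weight 1/45
  (X=3, Y=0, Z=0) weight 4/135
  (X=3, Y=0, Z=1) weight 2/45
  (X=3, Y=0, Z=2) weight 2/45
  (X=3, Y=0, Z=3) weight 2/135
  (X=4, Y=1, Z=0) weight 1/27
  … 3 more
Group by X:
  weight(X=2) = 1/5
  weight(X=3) = 2/15
  weight(X=4) = 1/6
Total weight = 1/5 + 2/15 + 1/6 = 1/2
P(X=2 | obs) = 1/5 / 1/2 = 2/5
P(X=3 | obs) = 2/15 / 1/2 = 4/15
P(X=4 | obs) = 1/6 / 1/2 = 1/3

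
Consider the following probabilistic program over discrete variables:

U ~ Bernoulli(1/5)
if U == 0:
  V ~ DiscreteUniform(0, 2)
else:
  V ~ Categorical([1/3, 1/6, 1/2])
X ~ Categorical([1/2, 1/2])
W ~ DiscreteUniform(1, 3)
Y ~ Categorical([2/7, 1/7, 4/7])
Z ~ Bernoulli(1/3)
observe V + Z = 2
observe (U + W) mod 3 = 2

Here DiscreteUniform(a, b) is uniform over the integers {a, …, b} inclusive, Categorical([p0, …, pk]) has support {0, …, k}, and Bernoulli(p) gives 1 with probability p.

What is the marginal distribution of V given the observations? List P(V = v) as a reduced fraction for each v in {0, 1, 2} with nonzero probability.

Enumerate traces; 24 have nonzero weight after conditioning:
  (U=0, V=1, X=0, W=2, Y=0, Z=1) weight 4/945
  (U=0, V=1, X=0, W=2, Y=1, Z=1) weight 2/945
  (U=0, V=1, X=0, W=2, Y=2, Z=1) weight 8/945
  (U=0, V=1, X=1, W=2, Y=0, Z=1) weight 4/945
  (U=0, V=1, X=1, W=2, Y=1, Z=1) weight 2/945
  (U=0, V=1, X=1, W=2, Y=2, Z=1) weight 8/945
  (U=0, V=2, X=0, W=2, Y=0, Z=0) weight 8/945
  (U=0, V=2, X=0, W=2, Y=1, Z=0) weight 4/945
  … 16 more
Group by V:
  weight(V=1) = 1/30
  weight(V=2) = 11/135
Total weight = 1/30 + 11/135 = 31/270
P(V=1 | obs) = 1/30 / 31/270 = 9/31
P(V=2 | obs) = 11/135 / 31/270 = 22/31

P(V=1) = 9/31, P(V=2) = 22/31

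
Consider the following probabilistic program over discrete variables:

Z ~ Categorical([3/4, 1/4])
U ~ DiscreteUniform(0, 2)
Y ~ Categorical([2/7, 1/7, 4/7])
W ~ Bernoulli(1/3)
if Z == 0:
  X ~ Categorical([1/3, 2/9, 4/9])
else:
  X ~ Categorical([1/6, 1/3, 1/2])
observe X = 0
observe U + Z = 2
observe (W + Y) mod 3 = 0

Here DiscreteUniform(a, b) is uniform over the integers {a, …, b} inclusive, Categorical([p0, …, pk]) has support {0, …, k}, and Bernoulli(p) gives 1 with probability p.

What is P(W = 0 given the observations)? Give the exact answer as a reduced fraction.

Enumerate traces; 4 have nonzero weight after conditioning:
  (Z=0, U=2, Y=0, W=0, X=0) weight 1/63
  (Z=0, U=2, Y=2, W=1, X=0) weight 1/63
  (Z=1, U=1, Y=0, W=0, X=0) weight 1/378
  (Z=1, U=1, Y=2, W=1, X=0) weight 1/378
Group by W:
  weight(W=0) = 1/54
  weight(W=1) = 1/54
Total weight = 1/54 + 1/54 = 1/27
P(W=0 | obs) = 1/54 / 1/27 = 1/2
P(W=1 | obs) = 1/54 / 1/27 = 1/2

P(W = 0 | obs) = 1/2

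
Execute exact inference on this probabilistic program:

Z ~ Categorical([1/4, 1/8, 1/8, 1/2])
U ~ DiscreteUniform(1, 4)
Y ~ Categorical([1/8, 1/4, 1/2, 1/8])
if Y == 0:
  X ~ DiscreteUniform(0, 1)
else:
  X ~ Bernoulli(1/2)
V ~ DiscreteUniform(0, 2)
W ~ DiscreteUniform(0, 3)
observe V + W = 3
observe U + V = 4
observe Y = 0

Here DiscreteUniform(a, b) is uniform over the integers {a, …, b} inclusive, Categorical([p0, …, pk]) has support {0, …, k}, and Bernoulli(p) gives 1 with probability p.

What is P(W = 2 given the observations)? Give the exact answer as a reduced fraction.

P(W = 2 | obs) = 1/3

Enumerate traces; 24 have nonzero weight after conditioning:
  (Z=0, U=2, Y=0, X=0, V=2, W=1) weight 1/3072
  (Z=0, U=2, Y=0, X=1, V=2, W=1) weight 1/3072
  (Z=0, U=3, Y=0, X=0, V=1, W=2) weight 1/3072
  (Z=0, U=3, Y=0, X=1, V=1, W=2) weight 1/3072
  (Z=0, U=4, Y=0, X=0, V=0, W=3) weight 1/3072
  (Z=0, U=4, Y=0, X=1, V=0, W=3) weight 1/3072
  (Z=1, U=2, Y=0, X=0, V=2, W=1) weight 1/6144
  (Z=1, U=2, Y=0, X=1, V=2, W=1) weight 1/6144
  … 16 more
Group by W:
  weight(W=1) = 1/384
  weight(W=2) = 1/384
  weight(W=3) = 1/384
Total weight = 1/384 + 1/384 + 1/384 = 1/128
P(W=1 | obs) = 1/384 / 1/128 = 1/3
P(W=2 | obs) = 1/384 / 1/128 = 1/3
P(W=3 | obs) = 1/384 / 1/128 = 1/3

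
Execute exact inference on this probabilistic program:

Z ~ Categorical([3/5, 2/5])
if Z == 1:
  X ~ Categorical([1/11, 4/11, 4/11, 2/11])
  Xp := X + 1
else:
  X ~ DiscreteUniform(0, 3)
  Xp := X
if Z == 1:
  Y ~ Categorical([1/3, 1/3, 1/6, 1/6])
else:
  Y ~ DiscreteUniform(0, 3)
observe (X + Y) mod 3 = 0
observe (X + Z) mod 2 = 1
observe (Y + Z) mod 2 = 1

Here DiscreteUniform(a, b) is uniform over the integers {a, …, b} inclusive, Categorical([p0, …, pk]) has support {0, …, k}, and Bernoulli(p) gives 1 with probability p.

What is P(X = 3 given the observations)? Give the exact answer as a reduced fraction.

P(X = 3 | obs) = 99/131

Enumerate traces; 2 have nonzero weight after conditioning:
  (Z=0, X=3, Y=3) weight 3/80
  (Z=1, X=0, Y=0) weight 2/165
Group by X:
  weight(X=0) = 2/165
  weight(X=3) = 3/80
Total weight = 2/165 + 3/80 = 131/2640
P(X=0 | obs) = 2/165 / 131/2640 = 32/131
P(X=3 | obs) = 3/80 / 131/2640 = 99/131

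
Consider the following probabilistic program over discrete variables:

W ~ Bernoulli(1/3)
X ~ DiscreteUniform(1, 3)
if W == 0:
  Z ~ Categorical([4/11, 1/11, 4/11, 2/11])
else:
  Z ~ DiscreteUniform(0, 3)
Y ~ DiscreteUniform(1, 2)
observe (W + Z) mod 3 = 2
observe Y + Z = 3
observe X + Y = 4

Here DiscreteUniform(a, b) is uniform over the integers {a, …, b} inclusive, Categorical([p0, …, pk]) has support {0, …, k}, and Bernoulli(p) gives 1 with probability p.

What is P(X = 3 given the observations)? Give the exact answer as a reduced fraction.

Enumerate traces; 2 have nonzero weight after conditioning:
  (W=0, X=3, Z=2, Y=1) weight 4/99
  (W=1, X=2, Z=1, Y=2) weight 1/72
Group by X:
  weight(X=2) = 1/72
  weight(X=3) = 4/99
Total weight = 1/72 + 4/99 = 43/792
P(X=2 | obs) = 1/72 / 43/792 = 11/43
P(X=3 | obs) = 4/99 / 43/792 = 32/43

P(X = 3 | obs) = 32/43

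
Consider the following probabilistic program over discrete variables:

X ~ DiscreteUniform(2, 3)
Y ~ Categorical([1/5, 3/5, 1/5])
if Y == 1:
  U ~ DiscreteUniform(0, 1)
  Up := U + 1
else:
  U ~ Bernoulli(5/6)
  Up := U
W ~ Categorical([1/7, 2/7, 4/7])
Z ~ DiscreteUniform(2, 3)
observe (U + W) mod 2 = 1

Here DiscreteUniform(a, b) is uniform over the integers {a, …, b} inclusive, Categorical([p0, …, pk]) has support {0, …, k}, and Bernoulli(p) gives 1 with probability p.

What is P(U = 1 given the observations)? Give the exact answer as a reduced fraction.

P(U = 1 | obs) = 95/117

Enumerate traces; 36 have nonzero weight after conditioning:
  (X=2, Y=0, U=0, W=1, Z=2) weight 1/420
  (X=2, Y=0, U=0, W=1, Z=3) weight 1/420
  (X=2, Y=0, U=1, W=0, Z=2) weight 1/168
  (X=2, Y=0, U=1, W=0, Z=3) weight 1/168
  (X=2, Y=0, U=1, W=2, Z=2) weight 1/42
  (X=2, Y=0, U=1, W=2, Z=3) weight 1/42
  (X=2, Y=1, U=0, W=1, Z=2) weight 3/140
  (X=2, Y=1, U=0, W=1, Z=3) weight 3/140
  … 28 more
Group by U:
  weight(U=0) = 11/105
  weight(U=1) = 19/42
Total weight = 11/105 + 19/42 = 39/70
P(U=0 | obs) = 11/105 / 39/70 = 22/117
P(U=1 | obs) = 19/42 / 39/70 = 95/117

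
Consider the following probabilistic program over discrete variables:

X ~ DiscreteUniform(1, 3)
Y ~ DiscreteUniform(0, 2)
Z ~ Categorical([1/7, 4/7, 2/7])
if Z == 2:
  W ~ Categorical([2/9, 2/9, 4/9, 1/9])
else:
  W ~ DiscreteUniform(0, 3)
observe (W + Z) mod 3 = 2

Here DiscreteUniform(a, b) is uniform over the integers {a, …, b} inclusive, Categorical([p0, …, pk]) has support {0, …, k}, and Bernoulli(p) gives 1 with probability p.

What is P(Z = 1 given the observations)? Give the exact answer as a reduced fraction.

P(Z = 1 | obs) = 12/23

Enumerate traces; 36 have nonzero weight after conditioning:
  (X=1, Y=0, Z=0, W=2) weight 1/252
  (X=1, Y=0, Z=1, W=1) weight 1/63
  (X=1, Y=0, Z=2, W=0) weight 4/567
  (X=1, Y=0, Z=2, W=3) weight 2/567
  (X=1, Y=1, Z=0, W=2) weight 1/252
  (X=1, Y=1, Z=1, W=1) weight 1/63
  (X=1, Y=1, Z=2, W=0) weight 4/567
  (X=1, Y=1, Z=2, W=3) weight 2/567
  … 28 more
Group by Z:
  weight(Z=0) = 1/28
  weight(Z=1) = 1/7
  weight(Z=2) = 2/21
Total weight = 1/28 + 1/7 + 2/21 = 23/84
P(Z=0 | obs) = 1/28 / 23/84 = 3/23
P(Z=1 | obs) = 1/7 / 23/84 = 12/23
P(Z=2 | obs) = 2/21 / 23/84 = 8/23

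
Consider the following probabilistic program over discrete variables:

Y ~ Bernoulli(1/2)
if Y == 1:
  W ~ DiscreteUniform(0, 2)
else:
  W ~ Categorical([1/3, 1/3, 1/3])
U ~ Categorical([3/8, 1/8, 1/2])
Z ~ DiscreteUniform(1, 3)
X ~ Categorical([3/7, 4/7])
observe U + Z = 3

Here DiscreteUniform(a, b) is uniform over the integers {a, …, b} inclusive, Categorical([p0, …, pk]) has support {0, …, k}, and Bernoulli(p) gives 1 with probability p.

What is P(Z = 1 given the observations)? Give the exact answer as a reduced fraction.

Enumerate traces; 36 have nonzero weight after conditioning:
  (Y=0, W=0, U=0, Z=3, X=0) weight 1/112
  (Y=0, W=0, U=0, Z=3, X=1) weight 1/84
  (Y=0, W=0, U=1, Z=2, X=0) weight 1/336
  (Y=0, W=0, U=1, Z=2, X=1) weight 1/252
  (Y=0, W=0, U=2, Z=1, X=0) weight 1/84
  (Y=0, W=0, U=2, Z=1, X=1) weight 1/63
  (Y=0, W=1, U=0, Z=3, X=0) weight 1/112
  (Y=0, W=1, U=0, Z=3, X=1) weight 1/84
  … 28 more
Group by Z:
  weight(Z=1) = 1/6
  weight(Z=2) = 1/24
  weight(Z=3) = 1/8
Total weight = 1/6 + 1/24 + 1/8 = 1/3
P(Z=1 | obs) = 1/6 / 1/3 = 1/2
P(Z=2 | obs) = 1/24 / 1/3 = 1/8
P(Z=3 | obs) = 1/8 / 1/3 = 3/8

P(Z = 1 | obs) = 1/2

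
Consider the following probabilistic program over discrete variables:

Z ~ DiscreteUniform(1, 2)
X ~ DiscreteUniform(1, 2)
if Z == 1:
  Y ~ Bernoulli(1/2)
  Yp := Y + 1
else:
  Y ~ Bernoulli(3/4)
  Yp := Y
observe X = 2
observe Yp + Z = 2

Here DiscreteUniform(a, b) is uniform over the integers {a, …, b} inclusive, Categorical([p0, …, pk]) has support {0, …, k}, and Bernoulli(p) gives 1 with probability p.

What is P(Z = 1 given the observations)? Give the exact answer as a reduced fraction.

Enumerate traces; 2 have nonzero weight after conditioning:
  (Z=1, X=2, Y=0) weight 1/8
  (Z=2, X=2, Y=0) weight 1/16
Group by Z:
  weight(Z=1) = 1/8
  weight(Z=2) = 1/16
Total weight = 1/8 + 1/16 = 3/16
P(Z=1 | obs) = 1/8 / 3/16 = 2/3
P(Z=2 | obs) = 1/16 / 3/16 = 1/3

P(Z = 1 | obs) = 2/3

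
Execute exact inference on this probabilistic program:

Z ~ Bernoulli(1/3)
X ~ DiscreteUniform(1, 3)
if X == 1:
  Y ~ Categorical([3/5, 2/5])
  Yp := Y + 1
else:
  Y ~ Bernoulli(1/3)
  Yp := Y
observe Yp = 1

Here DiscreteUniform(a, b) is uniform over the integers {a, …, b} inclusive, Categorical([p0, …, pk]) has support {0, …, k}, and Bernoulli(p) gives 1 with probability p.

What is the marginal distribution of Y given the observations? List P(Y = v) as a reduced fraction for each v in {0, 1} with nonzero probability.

P(Y=0) = 9/19, P(Y=1) = 10/19

Enumerate traces; 6 have nonzero weight after conditioning:
  (Z=0, X=1, Y=0) weight 2/15
  (Z=0, X=2, Y=1) weight 2/27
  (Z=0, X=3, Y=1) weight 2/27
  (Z=1, X=1, Y=0) weight 1/15
  (Z=1, X=2, Y=1) weight 1/27
  (Z=1, X=3, Y=1) weight 1/27
Group by Y:
  weight(Y=0) = 1/5
  weight(Y=1) = 2/9
Total weight = 1/5 + 2/9 = 19/45
P(Y=0 | obs) = 1/5 / 19/45 = 9/19
P(Y=1 | obs) = 2/9 / 19/45 = 10/19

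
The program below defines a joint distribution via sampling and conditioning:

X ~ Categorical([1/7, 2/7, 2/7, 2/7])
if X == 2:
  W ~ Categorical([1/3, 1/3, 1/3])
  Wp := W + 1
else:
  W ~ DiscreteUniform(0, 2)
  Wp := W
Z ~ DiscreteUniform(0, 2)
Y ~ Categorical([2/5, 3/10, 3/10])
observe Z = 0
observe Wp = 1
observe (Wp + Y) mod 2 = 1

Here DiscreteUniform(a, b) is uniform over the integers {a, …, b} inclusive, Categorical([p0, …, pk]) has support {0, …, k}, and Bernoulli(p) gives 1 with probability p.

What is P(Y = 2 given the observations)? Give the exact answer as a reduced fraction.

Enumerate traces; 8 have nonzero weight after conditioning:
  (X=0, W=1, Z=0, Y=0) weight 2/315
  (X=0, W=1, Z=0, Y=2) weight 1/210
  (X=1, W=1, Z=0, Y=0) weight 4/315
  (X=1, W=1, Z=0, Y=2) weight 1/105
  (X=2, W=0, Z=0, Y=0) weight 4/315
  (X=2, W=0, Z=0, Y=2) weight 1/105
  (X=3, W=1, Z=0, Y=0) weight 4/315
  (X=3, W=1, Z=0, Y=2) weight 1/105
Group by Y:
  weight(Y=0) = 2/45
  weight(Y=2) = 1/30
Total weight = 2/45 + 1/30 = 7/90
P(Y=0 | obs) = 2/45 / 7/90 = 4/7
P(Y=2 | obs) = 1/30 / 7/90 = 3/7

P(Y = 2 | obs) = 3/7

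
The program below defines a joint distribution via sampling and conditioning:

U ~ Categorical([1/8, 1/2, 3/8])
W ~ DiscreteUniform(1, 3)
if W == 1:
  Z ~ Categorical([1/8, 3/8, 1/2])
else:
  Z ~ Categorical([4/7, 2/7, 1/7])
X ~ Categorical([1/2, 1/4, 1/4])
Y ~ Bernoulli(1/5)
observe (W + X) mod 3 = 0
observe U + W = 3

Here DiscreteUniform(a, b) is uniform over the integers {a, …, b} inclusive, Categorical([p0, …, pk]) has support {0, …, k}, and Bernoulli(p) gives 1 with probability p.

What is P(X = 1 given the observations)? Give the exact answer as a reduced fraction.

P(X = 1 | obs) = 4/9

Enumerate traces; 18 have nonzero weight after conditioning:
  (U=0, W=3, Z=0, X=0, Y=0) weight 1/105
  (U=0, W=3, Z=0, X=0, Y=1) weight 1/420
  (U=0, W=3, Z=1, X=0, Y=0) weight 1/210
  (U=0, W=3, Z=1, X=0, Y=1) weight 1/840
  (U=0, W=3, Z=2, X=0, Y=0) weight 1/420
  (U=0, W=3, Z=2, X=0, Y=1) weight 1/1680
  (U=1, W=2, Z=0, X=1, Y=0) weight 2/105
  (U=1, W=2, Z=0, X=1, Y=1) weight 1/210
  (U=2, W=1, Z=0, X=2, Y=0) weight 1/320
  … 9 more
Group by X:
  weight(X=0) = 1/48
  weight(X=1) = 1/24
  weight(X=2) = 1/32
Total weight = 1/48 + 1/24 + 1/32 = 3/32
P(X=0 | obs) = 1/48 / 3/32 = 2/9
P(X=1 | obs) = 1/24 / 3/32 = 4/9
P(X=2 | obs) = 1/32 / 3/32 = 1/3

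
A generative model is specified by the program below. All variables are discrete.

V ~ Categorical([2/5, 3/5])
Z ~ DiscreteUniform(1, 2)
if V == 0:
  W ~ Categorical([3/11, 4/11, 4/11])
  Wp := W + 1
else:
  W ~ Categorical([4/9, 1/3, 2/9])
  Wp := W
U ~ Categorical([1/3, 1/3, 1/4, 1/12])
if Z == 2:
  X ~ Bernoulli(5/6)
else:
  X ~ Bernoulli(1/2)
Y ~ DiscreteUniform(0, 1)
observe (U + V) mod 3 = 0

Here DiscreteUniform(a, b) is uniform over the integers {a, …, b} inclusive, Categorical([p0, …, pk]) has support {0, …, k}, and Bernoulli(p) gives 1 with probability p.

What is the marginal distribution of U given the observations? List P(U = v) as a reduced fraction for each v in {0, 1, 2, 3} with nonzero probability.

Enumerate traces; 72 have nonzero weight after conditioning:
  (V=0, Z=1, W=0, U=0, X=0, Y=0) weight 1/220
  (V=0, Z=1, W=0, U=0, X=0, Y=1) weight 1/220
  (V=0, Z=1, W=0, U=0, X=1, Y=0) weight 1/220
  (V=0, Z=1, W=0, U=0, X=1, Y=1) weight 1/220
  (V=0, Z=1, W=0, U=3, X=0, Y=0) weight 1/880
  (V=0, Z=1, W=0, U=3, X=0, Y=1) weight 1/880
  (V=0, Z=1, W=0, U=3, X=1, Y=0) weight 1/880
  (V=0, Z=1, W=0, U=3, X=1, Y=1) weight 1/880
  (V=1, Z=1, W=0, U=2, X=0, Y=0) weight 1/120
  … 63 more
Group by U:
  weight(U=0) = 2/15
  weight(U=2) = 3/20
  weight(U=3) = 1/30
Total weight = 2/15 + 3/20 + 1/30 = 19/60
P(U=0 | obs) = 2/15 / 19/60 = 8/19
P(U=2 | obs) = 3/20 / 19/60 = 9/19
P(U=3 | obs) = 1/30 / 19/60 = 2/19

P(U=0) = 8/19, P(U=2) = 9/19, P(U=3) = 2/19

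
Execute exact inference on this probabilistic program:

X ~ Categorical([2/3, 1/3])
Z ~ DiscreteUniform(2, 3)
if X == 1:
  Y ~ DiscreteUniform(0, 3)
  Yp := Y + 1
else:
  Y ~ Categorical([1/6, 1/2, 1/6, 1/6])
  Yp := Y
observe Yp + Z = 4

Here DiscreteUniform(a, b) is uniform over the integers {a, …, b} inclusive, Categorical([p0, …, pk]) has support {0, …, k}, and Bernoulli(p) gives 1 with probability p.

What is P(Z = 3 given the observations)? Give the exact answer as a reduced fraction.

Enumerate traces; 4 have nonzero weight after conditioning:
  (X=0, Z=2, Y=2) weight 1/18
  (X=0, Z=3, Y=1) weight 1/6
  (X=1, Z=2, Y=1) weight 1/24
  (X=1, Z=3, Y=0) weight 1/24
Group by Z:
  weight(Z=2) = 7/72
  weight(Z=3) = 5/24
Total weight = 7/72 + 5/24 = 11/36
P(Z=2 | obs) = 7/72 / 11/36 = 7/22
P(Z=3 | obs) = 5/24 / 11/36 = 15/22

P(Z = 3 | obs) = 15/22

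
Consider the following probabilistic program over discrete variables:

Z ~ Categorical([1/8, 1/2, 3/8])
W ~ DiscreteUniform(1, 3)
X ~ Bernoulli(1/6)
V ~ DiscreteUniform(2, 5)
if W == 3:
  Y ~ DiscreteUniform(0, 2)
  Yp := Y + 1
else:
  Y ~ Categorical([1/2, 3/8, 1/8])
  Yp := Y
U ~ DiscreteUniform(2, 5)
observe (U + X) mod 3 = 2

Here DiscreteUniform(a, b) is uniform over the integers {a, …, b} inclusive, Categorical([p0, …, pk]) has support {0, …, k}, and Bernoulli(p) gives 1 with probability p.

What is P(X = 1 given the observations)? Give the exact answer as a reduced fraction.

P(X = 1 | obs) = 1/11

Enumerate traces; 324 have nonzero weight after conditioning:
  (Z=0, W=1, X=0, V=2, Y=0, U=2) weight 5/4608
  (Z=0, W=1, X=0, V=2, Y=0, U=5) weight 5/4608
  (Z=0, W=1, X=0, V=2, Y=1, U=2) weight 5/6144
  (Z=0, W=1, X=0, V=2, Y=1, U=5) weight 5/6144
  (Z=0, W=1, X=0, V=2, Y=2, U=2) weight 5/18432
  (Z=0, W=1, X=0, V=2, Y=2, U=5) weight 5/18432
  (Z=0, W=1, X=0, V=3, Y=0, U=2) weight 5/4608
  (Z=0, W=1, X=0, V=3, Y=0, U=5) weight 5/4608
  (Z=0, W=1, X=1, V=2, Y=0, U=4) weight 1/4608
  … 315 more
Group by X:
  weight(X=0) = 5/12
  weight(X=1) = 1/24
Total weight = 5/12 + 1/24 = 11/24
P(X=0 | obs) = 5/12 / 11/24 = 10/11
P(X=1 | obs) = 1/24 / 11/24 = 1/11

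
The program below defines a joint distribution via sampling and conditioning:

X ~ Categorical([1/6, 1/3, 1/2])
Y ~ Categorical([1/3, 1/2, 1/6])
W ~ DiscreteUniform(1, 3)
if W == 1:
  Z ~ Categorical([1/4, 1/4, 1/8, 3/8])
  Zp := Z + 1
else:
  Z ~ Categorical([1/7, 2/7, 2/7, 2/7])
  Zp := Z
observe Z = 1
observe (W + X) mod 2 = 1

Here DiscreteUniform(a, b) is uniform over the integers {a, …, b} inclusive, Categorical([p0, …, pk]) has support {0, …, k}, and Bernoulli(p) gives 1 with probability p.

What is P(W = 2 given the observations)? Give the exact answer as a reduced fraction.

Enumerate traces; 15 have nonzero weight after conditioning:
  (X=0, Y=0, W=1, Z=1) weight 1/216
  (X=0, Y=0, W=3, Z=1) weight 1/189
  (X=0, Y=1, W=1, Z=1) weight 1/144
  (X=0, Y=1, W=3, Z=1) weight 1/126
  (X=0, Y=2, W=1, Z=1) weight 1/432
  (X=0, Y=2, W=3, Z=1) weight 1/378
  (X=1, Y=0, W=2, Z=1) weight 2/189
  (X=1, Y=1, W=2, Z=1) weight 1/63
  … 7 more
Group by W:
  weight(W=1) = 1/18
  weight(W=2) = 2/63
  weight(W=3) = 4/63
Total weight = 1/18 + 2/63 + 4/63 = 19/126
P(W=1 | obs) = 1/18 / 19/126 = 7/19
P(W=2 | obs) = 2/63 / 19/126 = 4/19
P(W=3 | obs) = 4/63 / 19/126 = 8/19

P(W = 2 | obs) = 4/19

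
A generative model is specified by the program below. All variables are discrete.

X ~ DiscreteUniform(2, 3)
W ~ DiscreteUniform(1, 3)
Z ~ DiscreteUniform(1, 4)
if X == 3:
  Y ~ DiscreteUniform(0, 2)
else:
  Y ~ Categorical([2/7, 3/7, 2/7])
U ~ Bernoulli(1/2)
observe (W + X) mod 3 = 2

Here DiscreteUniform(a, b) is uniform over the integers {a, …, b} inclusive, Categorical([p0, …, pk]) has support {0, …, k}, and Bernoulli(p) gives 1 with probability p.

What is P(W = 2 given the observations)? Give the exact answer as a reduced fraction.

Enumerate traces; 48 have nonzero weight after conditioning:
  (X=2, W=3, Z=1, Y=0, U=0) weight 1/168
  (X=2, W=3, Z=1, Y=0, U=1) weight 1/168
  (X=2, W=3, Z=1, Y=1, U=0) weight 1/112
  (X=2, W=3, Z=1, Y=1, U=1) weight 1/112
  (X=2, W=3, Z=1, Y=2, U=0) weight 1/168
  (X=2, W=3, Z=1, Y=2, U=1) weight 1/168
  (X=2, W=3, Z=2, Y=0, U=0) weight 1/168
  (X=2, W=3, Z=2, Y=0, U=1) weight 1/168
  (X=3, W=2, Z=1, Y=0, U=0) weight 1/144
  … 39 more
Group by W:
  weight(W=2) = 1/6
  weight(W=3) = 1/6
Total weight = 1/6 + 1/6 = 1/3
P(W=2 | obs) = 1/6 / 1/3 = 1/2
P(W=3 | obs) = 1/6 / 1/3 = 1/2

P(W = 2 | obs) = 1/2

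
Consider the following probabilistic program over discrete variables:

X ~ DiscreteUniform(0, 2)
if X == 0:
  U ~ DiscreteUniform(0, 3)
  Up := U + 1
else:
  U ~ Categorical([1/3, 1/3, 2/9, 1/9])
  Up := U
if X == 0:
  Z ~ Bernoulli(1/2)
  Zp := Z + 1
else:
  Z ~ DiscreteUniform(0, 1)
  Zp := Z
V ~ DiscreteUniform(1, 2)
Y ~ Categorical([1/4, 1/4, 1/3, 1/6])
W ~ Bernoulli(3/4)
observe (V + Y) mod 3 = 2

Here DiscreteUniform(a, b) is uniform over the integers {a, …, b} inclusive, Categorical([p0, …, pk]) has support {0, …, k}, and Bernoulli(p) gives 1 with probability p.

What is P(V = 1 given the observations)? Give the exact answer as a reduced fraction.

P(V = 1 | obs) = 3/8

Enumerate traces; 144 have nonzero weight after conditioning:
  (X=0, U=0, Z=0, V=1, Y=1, W=0) weight 1/768
  (X=0, U=0, Z=0, V=1, Y=1, W=1) weight 1/256
  (X=0, U=0, Z=0, V=2, Y=0, W=0) weight 1/768
  (X=0, U=0, Z=0, V=2, Y=0, W=1) weight 1/256
  (X=0, U=0, Z=0, V=2, Y=3, W=0) weight 1/1152
  (X=0, U=0, Z=0, V=2, Y=3, W=1) weight 1/384
  (X=0, U=0, Z=1, V=1, Y=1, W=0) weight 1/768
  (X=0, U=0, Z=1, V=1, Y=1, W=1) weight 1/256
  … 136 more
Group by V:
  weight(V=1) = 1/8
  weight(V=2) = 5/24
Total weight = 1/8 + 5/24 = 1/3
P(V=1 | obs) = 1/8 / 1/3 = 3/8
P(V=2 | obs) = 5/24 / 1/3 = 5/8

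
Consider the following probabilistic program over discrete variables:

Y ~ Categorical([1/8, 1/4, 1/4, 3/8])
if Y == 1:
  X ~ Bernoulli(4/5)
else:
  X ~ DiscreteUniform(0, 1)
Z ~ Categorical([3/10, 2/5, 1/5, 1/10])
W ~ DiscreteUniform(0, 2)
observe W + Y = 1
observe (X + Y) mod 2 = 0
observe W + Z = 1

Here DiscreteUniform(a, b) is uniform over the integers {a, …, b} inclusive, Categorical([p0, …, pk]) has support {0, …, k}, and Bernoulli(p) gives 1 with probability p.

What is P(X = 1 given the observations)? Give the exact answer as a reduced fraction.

P(X = 1 | obs) = 64/79

Enumerate traces; 2 have nonzero weight after conditioning:
  (Y=0, X=0, Z=0, W=1) weight 1/160
  (Y=1, X=1, Z=1, W=0) weight 2/75
Group by X:
  weight(X=0) = 1/160
  weight(X=1) = 2/75
Total weight = 1/160 + 2/75 = 79/2400
P(X=0 | obs) = 1/160 / 79/2400 = 15/79
P(X=1 | obs) = 2/75 / 79/2400 = 64/79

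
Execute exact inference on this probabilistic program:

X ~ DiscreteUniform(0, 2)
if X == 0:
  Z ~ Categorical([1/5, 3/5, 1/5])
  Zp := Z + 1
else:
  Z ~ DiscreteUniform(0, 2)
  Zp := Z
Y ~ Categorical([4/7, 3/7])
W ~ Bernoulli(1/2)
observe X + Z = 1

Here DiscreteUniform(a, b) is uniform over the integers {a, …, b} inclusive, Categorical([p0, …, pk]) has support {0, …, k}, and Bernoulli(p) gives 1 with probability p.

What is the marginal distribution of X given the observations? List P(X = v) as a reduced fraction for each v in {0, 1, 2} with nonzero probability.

P(X=0) = 9/14, P(X=1) = 5/14

Enumerate traces; 8 have nonzero weight after conditioning:
  (X=0, Z=1, Y=0, W=0) weight 2/35
  (X=0, Z=1, Y=0, W=1) weight 2/35
  (X=0, Z=1, Y=1, W=0) weight 3/70
  (X=0, Z=1, Y=1, W=1) weight 3/70
  (X=1, Z=0, Y=0, W=0) weight 2/63
  (X=1, Z=0, Y=0, W=1) weight 2/63
  (X=1, Z=0, Y=1, W=0) weight 1/42
  (X=1, Z=0, Y=1, W=1) weight 1/42
Group by X:
  weight(X=0) = 1/5
  weight(X=1) = 1/9
Total weight = 1/5 + 1/9 = 14/45
P(X=0 | obs) = 1/5 / 14/45 = 9/14
P(X=1 | obs) = 1/9 / 14/45 = 5/14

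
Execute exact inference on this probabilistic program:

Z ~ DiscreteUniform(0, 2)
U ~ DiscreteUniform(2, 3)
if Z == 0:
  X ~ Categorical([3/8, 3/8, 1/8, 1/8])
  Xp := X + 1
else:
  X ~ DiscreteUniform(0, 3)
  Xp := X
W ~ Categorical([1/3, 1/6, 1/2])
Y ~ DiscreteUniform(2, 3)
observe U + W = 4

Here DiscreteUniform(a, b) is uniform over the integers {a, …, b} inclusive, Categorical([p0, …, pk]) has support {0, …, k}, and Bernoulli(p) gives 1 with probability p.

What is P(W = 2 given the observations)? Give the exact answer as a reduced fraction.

P(W = 2 | obs) = 3/4

Enumerate traces; 48 have nonzero weight after conditioning:
  (Z=0, U=2, X=0, W=2, Y=2) weight 1/64
  (Z=0, U=2, X=0, W=2, Y=3) weight 1/64
  (Z=0, U=2, X=1, W=2, Y=2) weight 1/64
  (Z=0, U=2, X=1, W=2, Y=3) weight 1/64
  (Z=0, U=2, X=2, W=2, Y=2) weight 1/192
  (Z=0, U=2, X=2, W=2, Y=3) weight 1/192
  (Z=0, U=2, X=3, W=2, Y=2) weight 1/192
  (Z=0, U=2, X=3, W=2, Y=3) weight 1/192
  (Z=0, U=3, X=0, W=1, Y=2) weight 1/192
  … 39 more
Group by W:
  weight(W=1) = 1/12
  weight(W=2) = 1/4
Total weight = 1/12 + 1/4 = 1/3
P(W=1 | obs) = 1/12 / 1/3 = 1/4
P(W=2 | obs) = 1/4 / 1/3 = 3/4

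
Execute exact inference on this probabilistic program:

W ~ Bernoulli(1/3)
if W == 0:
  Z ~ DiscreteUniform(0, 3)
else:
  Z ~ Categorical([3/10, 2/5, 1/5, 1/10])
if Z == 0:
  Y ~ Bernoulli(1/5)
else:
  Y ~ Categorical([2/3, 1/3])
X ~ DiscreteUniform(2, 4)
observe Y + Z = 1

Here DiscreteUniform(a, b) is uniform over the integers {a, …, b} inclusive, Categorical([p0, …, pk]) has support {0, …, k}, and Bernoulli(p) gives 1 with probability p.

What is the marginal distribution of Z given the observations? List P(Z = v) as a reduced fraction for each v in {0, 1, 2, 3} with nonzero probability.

Enumerate traces; 12 have nonzero weight after conditioning:
  (W=0, Z=0, Y=1, X=2) weight 1/90
  (W=0, Z=0, Y=1, X=3) weight 1/90
  (W=0, Z=0, Y=1, X=4) weight 1/90
  (W=0, Z=1, Y=0, X=2) weight 1/27
  (W=0, Z=1, Y=0, X=3) weight 1/27
  (W=0, Z=1, Y=0, X=4) weight 1/27
  (W=1, Z=0, Y=1, X=2) weight 1/150
  (W=1, Z=0, Y=1, X=3) weight 1/150
  … 4 more
Group by Z:
  weight(Z=0) = 4/75
  weight(Z=1) = 1/5
Total weight = 4/75 + 1/5 = 19/75
P(Z=0 | obs) = 4/75 / 19/75 = 4/19
P(Z=1 | obs) = 1/5 / 19/75 = 15/19

P(Z=0) = 4/19, P(Z=1) = 15/19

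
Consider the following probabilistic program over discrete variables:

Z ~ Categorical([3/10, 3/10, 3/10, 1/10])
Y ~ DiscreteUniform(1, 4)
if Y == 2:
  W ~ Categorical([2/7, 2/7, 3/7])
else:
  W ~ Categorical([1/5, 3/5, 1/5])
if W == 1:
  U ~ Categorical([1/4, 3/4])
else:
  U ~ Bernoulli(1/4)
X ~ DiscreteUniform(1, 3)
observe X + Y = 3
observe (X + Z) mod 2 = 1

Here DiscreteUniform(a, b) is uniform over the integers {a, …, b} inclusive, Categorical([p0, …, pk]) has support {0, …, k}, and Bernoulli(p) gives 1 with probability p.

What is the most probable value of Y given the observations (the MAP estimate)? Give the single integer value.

argmax_v P(Y = v | obs) = 2

Enumerate traces; 24 have nonzero weight after conditioning:
  (Z=0, Y=2, W=0, U=0, X=1) weight 3/560
  (Z=0, Y=2, W=0, U=1, X=1) weight 1/560
  (Z=0, Y=2, W=1, U=0, X=1) weight 1/560
  (Z=0, Y=2, W=1, U=1, X=1) weight 3/560
  (Z=0, Y=2, W=2, U=0, X=1) weight 9/1120
  (Z=0, Y=2, W=2, U=1, X=1) weight 3/1120
  (Z=1, Y=1, W=0, U=0, X=2) weight 3/800
  (Z=1, Y=1, W=0, U=1, X=2) weight 1/800
  … 16 more
Group by Y:
  weight(Y=1) = 1/30
  weight(Y=2) = 1/20
Total weight = 1/30 + 1/20 = 1/12
P(Y=1 | obs) = 1/30 / 1/12 = 2/5
P(Y=2 | obs) = 1/20 / 1/12 = 3/5
argmax = 2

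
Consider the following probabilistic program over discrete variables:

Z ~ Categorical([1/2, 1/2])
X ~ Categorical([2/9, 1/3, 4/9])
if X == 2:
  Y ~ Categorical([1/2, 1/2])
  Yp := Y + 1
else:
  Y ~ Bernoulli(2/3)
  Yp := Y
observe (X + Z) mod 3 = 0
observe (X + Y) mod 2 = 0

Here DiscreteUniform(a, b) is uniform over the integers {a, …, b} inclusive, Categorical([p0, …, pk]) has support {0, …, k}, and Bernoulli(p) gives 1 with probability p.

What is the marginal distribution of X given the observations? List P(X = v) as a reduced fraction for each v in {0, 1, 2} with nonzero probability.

P(X=0) = 1/4, P(X=2) = 3/4

Enumerate traces; 2 have nonzero weight after conditioning:
  (Z=0, X=0, Y=0) weight 1/27
  (Z=1, X=2, Y=0) weight 1/9
Group by X:
  weight(X=0) = 1/27
  weight(X=2) = 1/9
Total weight = 1/27 + 1/9 = 4/27
P(X=0 | obs) = 1/27 / 4/27 = 1/4
P(X=2 | obs) = 1/9 / 4/27 = 3/4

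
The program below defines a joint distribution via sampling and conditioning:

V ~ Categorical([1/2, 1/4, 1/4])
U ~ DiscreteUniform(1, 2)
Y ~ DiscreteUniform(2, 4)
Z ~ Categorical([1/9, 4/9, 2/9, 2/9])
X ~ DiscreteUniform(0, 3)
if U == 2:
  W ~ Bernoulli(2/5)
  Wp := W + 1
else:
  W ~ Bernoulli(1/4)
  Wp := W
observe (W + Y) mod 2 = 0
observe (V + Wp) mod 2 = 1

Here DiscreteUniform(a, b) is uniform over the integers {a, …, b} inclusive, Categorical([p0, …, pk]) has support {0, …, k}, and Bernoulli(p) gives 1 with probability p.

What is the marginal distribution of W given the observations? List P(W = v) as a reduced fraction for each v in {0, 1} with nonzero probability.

Enumerate traces; 144 have nonzero weight after conditioning:
  (V=0, U=1, Y=3, Z=0, X=0, W=1) weight 1/1728
  (V=0, U=1, Y=3, Z=0, X=1, W=1) weight 1/1728
  (V=0, U=1, Y=3, Z=0, X=2, W=1) weight 1/1728
  (V=0, U=1, Y=3, Z=0, X=3, W=1) weight 1/1728
  (V=0, U=1, Y=3, Z=1, X=0, W=1) weight 1/432
  (V=0, U=1, Y=3, Z=1, X=1, W=1) weight 1/432
  (V=0, U=1, Y=3, Z=1, X=2, W=1) weight 1/432
  (V=0, U=1, Y=3, Z=1, X=3, W=1) weight 1/432
  (V=0, U=2, Y=2, Z=0, X=0, W=0) weight 1/720
  … 135 more
Group by W:
  weight(W=0) = 17/80
  weight(W=1) = 23/480
Total weight = 17/80 + 23/480 = 25/96
P(W=0 | obs) = 17/80 / 25/96 = 102/125
P(W=1 | obs) = 23/480 / 25/96 = 23/125

P(W=0) = 102/125, P(W=1) = 23/125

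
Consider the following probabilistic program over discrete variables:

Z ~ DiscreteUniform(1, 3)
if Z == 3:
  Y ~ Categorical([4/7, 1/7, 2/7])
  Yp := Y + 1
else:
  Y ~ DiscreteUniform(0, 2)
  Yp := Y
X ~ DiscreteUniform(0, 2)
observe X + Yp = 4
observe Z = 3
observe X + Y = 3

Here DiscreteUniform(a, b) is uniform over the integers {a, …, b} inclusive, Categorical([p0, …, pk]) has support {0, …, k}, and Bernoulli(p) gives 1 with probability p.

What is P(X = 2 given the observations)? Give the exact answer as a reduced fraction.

P(X = 2 | obs) = 1/3

Enumerate traces; 2 have nonzero weight after conditioning:
  (Z=3, Y=1, X=2) weight 1/63
  (Z=3, Y=2, X=1) weight 2/63
Group by X:
  weight(X=1) = 2/63
  weight(X=2) = 1/63
Total weight = 2/63 + 1/63 = 1/21
P(X=1 | obs) = 2/63 / 1/21 = 2/3
P(X=2 | obs) = 1/63 / 1/21 = 1/3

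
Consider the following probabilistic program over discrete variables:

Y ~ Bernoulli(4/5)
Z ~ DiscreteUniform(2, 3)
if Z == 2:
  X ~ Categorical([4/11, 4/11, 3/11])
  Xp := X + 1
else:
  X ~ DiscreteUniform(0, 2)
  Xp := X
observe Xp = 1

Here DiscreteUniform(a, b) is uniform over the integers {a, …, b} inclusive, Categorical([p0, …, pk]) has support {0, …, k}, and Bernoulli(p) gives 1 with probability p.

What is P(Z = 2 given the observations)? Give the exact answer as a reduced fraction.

P(Z = 2 | obs) = 12/23

Enumerate traces; 4 have nonzero weight after conditioning:
  (Y=0, Z=2, X=0) weight 2/55
  (Y=0, Z=3, X=1) weight 1/30
  (Y=1, Z=2, X=0) weight 8/55
  (Y=1, Z=3, X=1) weight 2/15
Group by Z:
  weight(Z=2) = 2/11
  weight(Z=3) = 1/6
Total weight = 2/11 + 1/6 = 23/66
P(Z=2 | obs) = 2/11 / 23/66 = 12/23
P(Z=3 | obs) = 1/6 / 23/66 = 11/23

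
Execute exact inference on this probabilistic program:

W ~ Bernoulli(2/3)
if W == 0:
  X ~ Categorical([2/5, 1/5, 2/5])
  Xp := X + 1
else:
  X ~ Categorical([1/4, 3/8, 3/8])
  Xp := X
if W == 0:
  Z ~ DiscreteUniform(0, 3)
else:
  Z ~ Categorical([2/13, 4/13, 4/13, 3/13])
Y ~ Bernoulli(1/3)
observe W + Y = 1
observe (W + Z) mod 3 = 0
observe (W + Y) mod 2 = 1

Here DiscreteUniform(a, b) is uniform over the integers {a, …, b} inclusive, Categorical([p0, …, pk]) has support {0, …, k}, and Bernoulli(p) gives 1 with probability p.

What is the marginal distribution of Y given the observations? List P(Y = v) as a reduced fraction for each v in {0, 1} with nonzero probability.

P(Y=0) = 32/45, P(Y=1) = 13/45

Enumerate traces; 9 have nonzero weight after conditioning:
  (W=0, X=0, Z=0, Y=1) weight 1/90
  (W=0, X=0, Z=3, Y=1) weight 1/90
  (W=0, X=1, Z=0, Y=1) weight 1/180
  (W=0, X=1, Z=3, Y=1) weight 1/180
  (W=0, X=2, Z=0, Y=1) weight 1/90
  (W=0, X=2, Z=3, Y=1) weight 1/90
  (W=1, X=0, Z=2, Y=0) weight 4/117
  (W=1, X=1, Z=2, Y=0) weight 2/39
  … 1 more
Group by Y:
  weight(Y=0) = 16/117
  weight(Y=1) = 1/18
Total weight = 16/117 + 1/18 = 5/26
P(Y=0 | obs) = 16/117 / 5/26 = 32/45
P(Y=1 | obs) = 1/18 / 5/26 = 13/45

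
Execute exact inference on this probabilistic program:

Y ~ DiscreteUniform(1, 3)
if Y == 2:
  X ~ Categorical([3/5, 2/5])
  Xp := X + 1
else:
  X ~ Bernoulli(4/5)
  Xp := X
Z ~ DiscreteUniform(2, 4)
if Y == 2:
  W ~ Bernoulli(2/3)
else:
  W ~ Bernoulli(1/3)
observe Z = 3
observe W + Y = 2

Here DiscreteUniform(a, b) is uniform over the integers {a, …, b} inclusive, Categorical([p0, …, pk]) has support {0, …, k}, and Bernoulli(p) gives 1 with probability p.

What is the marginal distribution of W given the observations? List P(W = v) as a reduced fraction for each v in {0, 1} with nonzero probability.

Enumerate traces; 4 have nonzero weight after conditioning:
  (Y=1, X=0, Z=3, W=1) weight 1/135
  (Y=1, X=1, Z=3, W=1) weight 4/135
  (Y=2, X=0, Z=3, W=0) weight 1/45
  (Y=2, X=1, Z=3, W=0) weight 2/135
Group by W:
  weight(W=0) = 1/27
  weight(W=1) = 1/27
Total weight = 1/27 + 1/27 = 2/27
P(W=0 | obs) = 1/27 / 2/27 = 1/2
P(W=1 | obs) = 1/27 / 2/27 = 1/2

P(W=0) = 1/2, P(W=1) = 1/2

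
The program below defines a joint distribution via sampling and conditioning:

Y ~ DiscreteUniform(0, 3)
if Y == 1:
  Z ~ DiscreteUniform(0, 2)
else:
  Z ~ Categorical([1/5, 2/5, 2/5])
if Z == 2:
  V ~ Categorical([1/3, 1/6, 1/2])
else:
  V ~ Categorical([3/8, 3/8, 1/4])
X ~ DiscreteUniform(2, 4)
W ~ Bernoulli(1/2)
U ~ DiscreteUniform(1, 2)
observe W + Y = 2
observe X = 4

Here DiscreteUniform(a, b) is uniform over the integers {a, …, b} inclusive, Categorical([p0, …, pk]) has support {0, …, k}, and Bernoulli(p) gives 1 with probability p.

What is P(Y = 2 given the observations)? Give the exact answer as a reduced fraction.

Enumerate traces; 36 have nonzero weight after conditioning:
  (Y=1, Z=0, V=0, X=4, W=1, U=1) weight 1/384
  (Y=1, Z=0, V=0, X=4, W=1, U=2) weight 1/384
  (Y=1, Z=0, V=1, X=4, W=1, U=1) weight 1/384
  (Y=1, Z=0, V=1, X=4, W=1, U=2) weight 1/384
  (Y=1, Z=0, V=2, X=4, W=1, U=1) weight 1/576
  (Y=1, Z=0, V=2, X=4, W=1, U=2) weight 1/576
  (Y=1, Z=1, V=0, X=4, W=1, U=1) weight 1/384
  (Y=1, Z=1, V=0, X=4, W=1, U=2) weight 1/384
  (Y=2, Z=0, V=0, X=4, W=0, U=1) weight 1/640
  … 27 more
Group by Y:
  weight(Y=1) = 1/24
  weight(Y=2) = 1/24
Total weight = 1/24 + 1/24 = 1/12
P(Y=1 | obs) = 1/24 / 1/12 = 1/2
P(Y=2 | obs) = 1/24 / 1/12 = 1/2

P(Y = 2 | obs) = 1/2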